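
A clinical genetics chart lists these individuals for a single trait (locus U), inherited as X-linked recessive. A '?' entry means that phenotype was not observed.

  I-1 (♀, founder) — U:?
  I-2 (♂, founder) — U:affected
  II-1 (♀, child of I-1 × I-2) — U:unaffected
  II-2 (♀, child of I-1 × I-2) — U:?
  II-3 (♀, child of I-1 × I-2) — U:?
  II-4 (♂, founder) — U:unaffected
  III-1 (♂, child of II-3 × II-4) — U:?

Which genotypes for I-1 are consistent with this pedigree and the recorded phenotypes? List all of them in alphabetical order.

I-1 ∈ {X^UX^U, X^UX^u}

U/I-1 ? ·: X^UX^U|X^UX^u
U/I-2 aff ·: X^uY
U/II-1 un I-1×I-2: X^UX^u
U/II-2 ? I-1×I-2: X^UX^u|X^uX^u
U/II-3 ? I-1×I-2: X^UX^u|X^uX^u
U/II-4 un ·: X^UY
U/III-1 ? II-3×II-4: X^UY|X^uY
⇒ U over [I-1,I-2,II-1,II-2,II-3,II-4,III-1]: 8 consistent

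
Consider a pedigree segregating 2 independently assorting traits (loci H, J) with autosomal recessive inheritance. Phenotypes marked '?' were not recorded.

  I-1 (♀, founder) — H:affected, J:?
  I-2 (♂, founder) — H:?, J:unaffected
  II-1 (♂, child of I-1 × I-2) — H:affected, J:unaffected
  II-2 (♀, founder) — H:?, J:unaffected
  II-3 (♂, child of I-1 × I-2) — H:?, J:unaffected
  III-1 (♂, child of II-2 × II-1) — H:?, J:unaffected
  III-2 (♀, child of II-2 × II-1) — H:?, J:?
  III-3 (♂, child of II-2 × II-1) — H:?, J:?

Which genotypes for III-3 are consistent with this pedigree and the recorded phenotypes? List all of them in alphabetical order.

H/I-1 aff ·: hh
H/I-2 ? ·: Hh|hh
H/II-1 aff I-1×I-2: hh
H/II-2 ? ·: HH|Hh|hh
H/II-3 ? I-1×I-2: Hh|hh
H/III-1 ? II-2×II-1: Hh|hh
H/III-2 ? II-2×II-1: Hh|hh
H/III-3 ? II-2×II-1: Hh|hh
⇒ H over [I-1,I-2,II-1,II-2,II-3,III-1,III-2,III-3]: 30 consistent
J/I-1 ? ·: JJ|Jj|jj
J/I-2 un ·: JJ|Jj
J/II-1 un I-1×I-2: JJ|Jj
J/II-2 un ·: JJ|Jj
J/II-3 un I-1×I-2: JJ|Jj
J/III-1 un II-2×II-1: JJ|Jj
J/III-2 ? II-2×II-1: JJ|Jj|jj
J/III-3 ? II-2×II-1: JJ|Jj|jj
⇒ J over [I-1,I-2,II-1,II-2,II-3,III-1,III-2,III-3]: 271 consistent

III-3 ∈ {Hh JJ, Hh Jj, Hh jj, hh JJ, hh Jj, hh jj}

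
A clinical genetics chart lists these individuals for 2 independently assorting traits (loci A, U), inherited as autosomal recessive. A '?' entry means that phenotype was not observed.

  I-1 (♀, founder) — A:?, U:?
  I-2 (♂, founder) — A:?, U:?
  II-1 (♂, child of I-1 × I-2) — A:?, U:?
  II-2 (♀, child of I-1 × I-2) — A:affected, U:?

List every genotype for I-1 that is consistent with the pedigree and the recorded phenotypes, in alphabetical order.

I-1 ∈ {Aa UU, Aa Uu, Aa uu, aa UU, aa Uu, aa uu}

A/I-1 ? ·: Aa|aa
A/I-2 ? ·: Aa|aa
A/II-1 ? I-1×I-2: AA|Aa|aa
A/II-2 aff I-1×I-2: aa
⇒ A over [I-1,I-2,II-1,II-2]: 8 consistent
U/I-1 ? ·: UU|Uu|uu
U/I-2 ? ·: UU|Uu|uu
U/II-1 ? I-1×I-2: UU|Uu|uu
U/II-2 ? I-1×I-2: UU|Uu|uu
⇒ U over [I-1,I-2,II-1,II-2]: 29 consistent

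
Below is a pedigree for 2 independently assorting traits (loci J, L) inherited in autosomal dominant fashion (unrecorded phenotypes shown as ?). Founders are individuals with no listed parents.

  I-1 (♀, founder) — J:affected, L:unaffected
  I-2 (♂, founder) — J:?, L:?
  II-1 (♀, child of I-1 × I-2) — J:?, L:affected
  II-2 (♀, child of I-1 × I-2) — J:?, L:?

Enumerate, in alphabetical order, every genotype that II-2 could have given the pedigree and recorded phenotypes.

II-2 ∈ {JJ Ll, JJ ll, Jj Ll, Jj ll, jj Ll, jj ll}

J/I-1 aff ·: Jj|JJ
J/I-2 ? ·: jj|Jj|JJ
J/II-1 ? I-1×I-2: jj|Jj|JJ
J/II-2 ? I-1×I-2: jj|Jj|JJ
⇒ J over [I-1,I-2,II-1,II-2]: 23 consistent
L/I-1 un ·: ll
L/I-2 ? ·: Ll|LL
L/II-1 aff I-1×I-2: Ll
L/II-2 ? I-1×I-2: ll|Ll
⇒ L over [I-1,I-2,II-1,II-2]: 3 consistent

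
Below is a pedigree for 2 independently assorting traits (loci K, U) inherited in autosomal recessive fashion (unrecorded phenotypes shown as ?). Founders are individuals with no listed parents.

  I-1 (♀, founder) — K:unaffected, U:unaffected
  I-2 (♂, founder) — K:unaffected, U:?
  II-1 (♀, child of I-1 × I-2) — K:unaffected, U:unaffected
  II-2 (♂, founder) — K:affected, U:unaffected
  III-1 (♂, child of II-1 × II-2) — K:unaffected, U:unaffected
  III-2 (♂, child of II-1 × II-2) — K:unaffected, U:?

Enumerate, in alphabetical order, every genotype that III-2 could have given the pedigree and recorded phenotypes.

III-2 ∈ {Kk UU, Kk Uu, Kk uu}

K/I-1 un ·: KK|Kk
K/I-2 un ·: KK|Kk
K/II-1 un I-1×I-2: KK|Kk
K/II-2 aff ·: kk
K/III-1 un II-1×II-2: Kk
K/III-2 un II-1×II-2: Kk
⇒ K over [I-1,I-2,II-1,II-2,III-1,III-2]: 7 consistent
U/I-1 un ·: UU|Uu
U/I-2 ? ·: UU|Uu|uu
U/II-1 un I-1×I-2: UU|Uu
U/II-2 un ·: UU|Uu
U/III-1 un II-1×II-2: UU|Uu
U/III-2 ? II-1×II-2: UU|Uu|uu
⇒ U over [I-1,I-2,II-1,II-2,III-1,III-2]: 70 consistent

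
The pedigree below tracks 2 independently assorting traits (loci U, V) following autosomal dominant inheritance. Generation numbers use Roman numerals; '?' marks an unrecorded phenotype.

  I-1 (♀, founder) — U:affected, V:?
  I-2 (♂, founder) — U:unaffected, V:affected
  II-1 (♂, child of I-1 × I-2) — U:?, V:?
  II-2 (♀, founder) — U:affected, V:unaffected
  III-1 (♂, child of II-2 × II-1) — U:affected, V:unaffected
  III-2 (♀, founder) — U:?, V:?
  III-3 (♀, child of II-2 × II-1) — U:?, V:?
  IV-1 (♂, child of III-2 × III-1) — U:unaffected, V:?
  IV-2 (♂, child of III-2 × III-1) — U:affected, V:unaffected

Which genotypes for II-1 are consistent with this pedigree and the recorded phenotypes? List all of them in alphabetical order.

U/I-1 aff ·: Uu|UU
U/I-2 un ·: uu
U/II-1 ? I-1×I-2: uu|Uu
U/II-2 aff ·: Uu|UU
U/III-1 aff II-2×II-1: Uu
U/III-2 ? ·: uu|Uu
U/III-3 ? II-2×II-1: uu|Uu|UU
U/IV-1 un III-2×III-1: uu
U/IV-2 aff III-2×III-1: Uu|UU
⇒ U over [I-1,I-2,II-1,II-2,III-1,III-2,III-3,IV-1,IV-2]: 39 consistent
V/I-1 ? ·: vv|Vv|VV
V/I-2 aff ·: Vv|VV
V/II-1 ? I-1×I-2: vv|Vv
V/II-2 un ·: vv
V/III-1 un II-2×II-1: vv
V/III-2 ? ·: vv|Vv
V/III-3 ? II-2×II-1: vv|Vv
V/IV-1 ? III-2×III-1: vv|Vv
V/IV-2 un III-2×III-1: vv
⇒ V over [I-1,I-2,II-1,II-2,III-1,III-2,III-3,IV-1,IV-2]: 36 consistent

II-1 ∈ {Uu Vv, Uu vv, uu Vv, uu vv}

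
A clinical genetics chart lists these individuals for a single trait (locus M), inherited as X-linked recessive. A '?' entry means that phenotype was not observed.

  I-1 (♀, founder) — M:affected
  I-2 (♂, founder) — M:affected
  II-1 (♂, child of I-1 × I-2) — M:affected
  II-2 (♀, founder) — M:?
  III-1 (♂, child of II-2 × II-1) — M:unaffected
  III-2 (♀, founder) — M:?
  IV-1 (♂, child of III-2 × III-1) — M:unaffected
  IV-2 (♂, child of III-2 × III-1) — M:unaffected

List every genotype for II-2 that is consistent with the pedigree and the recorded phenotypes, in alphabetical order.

M/I-1 aff ·: X^mX^m
M/I-2 aff ·: X^mY
M/II-1 aff I-1×I-2: X^mY
M/II-2 ? ·: X^MX^M|X^MX^m
M/III-1 un II-2×II-1: X^MY
M/III-2 ? ·: X^MX^M|X^MX^m
M/IV-1 un III-2×III-1: X^MY
M/IV-2 un III-2×III-1: X^MY
⇒ M over [I-1,I-2,II-1,II-2,III-1,III-2,IV-1,IV-2]: 4 consistent

II-2 ∈ {X^MX^M, X^MX^m}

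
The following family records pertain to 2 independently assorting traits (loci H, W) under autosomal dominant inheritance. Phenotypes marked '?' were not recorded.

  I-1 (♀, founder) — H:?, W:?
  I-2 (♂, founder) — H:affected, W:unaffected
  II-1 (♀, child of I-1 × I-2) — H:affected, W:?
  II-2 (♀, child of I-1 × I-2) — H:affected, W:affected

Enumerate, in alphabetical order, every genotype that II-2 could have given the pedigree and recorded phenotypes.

II-2 ∈ {HH Ww, Hh Ww}

H/I-1 ? ·: hh|Hh|HH
H/I-2 aff ·: Hh|HH
H/II-1 aff I-1×I-2: Hh|HH
H/II-2 aff I-1×I-2: Hh|HH
⇒ H over [I-1,I-2,II-1,II-2]: 15 consistent
W/I-1 ? ·: Ww|WW
W/I-2 un ·: ww
W/II-1 ? I-1×I-2: ww|Ww
W/II-2 aff I-1×I-2: Ww
⇒ W over [I-1,I-2,II-1,II-2]: 3 consistent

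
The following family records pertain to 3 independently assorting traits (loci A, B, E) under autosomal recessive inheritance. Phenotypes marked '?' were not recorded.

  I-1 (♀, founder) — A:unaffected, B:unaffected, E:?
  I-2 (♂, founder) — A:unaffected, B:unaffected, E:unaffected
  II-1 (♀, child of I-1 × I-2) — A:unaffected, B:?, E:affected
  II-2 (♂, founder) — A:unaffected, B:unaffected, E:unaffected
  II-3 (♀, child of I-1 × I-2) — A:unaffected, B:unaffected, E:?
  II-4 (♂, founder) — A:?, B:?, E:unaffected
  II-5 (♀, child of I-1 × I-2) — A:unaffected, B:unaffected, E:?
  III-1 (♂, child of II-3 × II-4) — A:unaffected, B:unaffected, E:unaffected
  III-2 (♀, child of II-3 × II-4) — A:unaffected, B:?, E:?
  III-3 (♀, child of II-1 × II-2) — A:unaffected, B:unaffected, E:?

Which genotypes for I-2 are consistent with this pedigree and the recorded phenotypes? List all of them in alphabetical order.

A/I-1 un ·: AA|Aa
A/I-2 un ·: AA|Aa
A/II-1 un I-1×I-2: AA|Aa
A/II-2 un ·: AA|Aa
A/II-3 un I-1×I-2: AA|Aa
A/II-4 ? ·: AA|Aa|aa
A/II-5 un I-1×I-2: AA|Aa
A/III-1 un II-3×II-4: AA|Aa
A/III-2 un II-3×II-4: AA|Aa
A/III-3 un II-1×II-2: AA|Aa
⇒ A over [I-1,I-2,II-1,II-2,II-3,II-4,II-5,III-1,III-2,III-3]: 648 consistent
B/I-1 un ·: BB|Bb
B/I-2 un ·: BB|Bb
B/II-1 ? I-1×I-2: BB|Bb|bb
B/II-2 un ·: BB|Bb
B/II-3 un I-1×I-2: BB|Bb
B/II-4 ? ·: BB|Bb|bb
B/II-5 un I-1×I-2: BB|Bb
B/III-1 un II-3×II-4: BB|Bb
B/III-2 ? II-3×II-4: BB|Bb|bb
B/III-3 un II-1×II-2: BB|Bb
⇒ B over [I-1,I-2,II-1,II-2,II-3,II-4,II-5,III-1,III-2,III-3]: 846 consistent
E/I-1 ? ·: Ee|ee
E/I-2 un ·: Ee
E/II-1 aff I-1×I-2: ee
E/II-2 un ·: EE|Ee
E/II-3 ? I-1×I-2: EE|Ee|ee
E/II-4 un ·: EE|Ee
E/II-5 ? I-1×I-2: EE|Ee|ee
E/III-1 un II-3×II-4: EE|Ee
E/III-2 ? II-3×II-4: EE|Ee|ee
E/III-3 ? II-1×II-2: Ee|ee
⇒ E over [I-1,I-2,II-1,II-2,II-3,II-4,II-5,III-1,III-2,III-3]: 240 consistent

I-2 ∈ {AA BB Ee, AA Bb Ee, Aa BB Ee, Aa Bb Ee}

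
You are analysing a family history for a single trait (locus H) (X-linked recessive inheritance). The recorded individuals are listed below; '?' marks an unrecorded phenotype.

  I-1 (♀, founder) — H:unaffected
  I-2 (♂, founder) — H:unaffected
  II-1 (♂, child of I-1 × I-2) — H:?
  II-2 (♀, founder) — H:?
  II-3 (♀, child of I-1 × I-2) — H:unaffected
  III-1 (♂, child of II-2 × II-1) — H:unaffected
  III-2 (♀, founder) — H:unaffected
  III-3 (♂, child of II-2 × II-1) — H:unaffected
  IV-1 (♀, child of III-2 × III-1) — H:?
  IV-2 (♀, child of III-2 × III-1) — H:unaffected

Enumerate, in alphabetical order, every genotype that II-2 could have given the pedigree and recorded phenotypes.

II-2 ∈ {X^HX^H, X^HX^h}

H/I-1 un ·: X^HX^H|X^HX^h
H/I-2 un ·: X^HY
H/II-1 ? I-1×I-2: X^HY|X^hY
H/II-2 ? ·: X^HX^H|X^HX^h
H/II-3 un I-1×I-2: X^HX^H|X^HX^h
H/III-1 un II-2×II-1: X^HY
H/III-2 un ·: X^HX^H|X^HX^h
H/III-3 un II-2×II-1: X^HY
H/IV-1 ? III-2×III-1: X^HX^H|X^HX^h
H/IV-2 un III-2×III-1: X^HX^H|X^HX^h
⇒ H over [I-1,I-2,II-1,II-2,II-3,III-1,III-2,III-3,IV-1,IV-2]: 50 consistent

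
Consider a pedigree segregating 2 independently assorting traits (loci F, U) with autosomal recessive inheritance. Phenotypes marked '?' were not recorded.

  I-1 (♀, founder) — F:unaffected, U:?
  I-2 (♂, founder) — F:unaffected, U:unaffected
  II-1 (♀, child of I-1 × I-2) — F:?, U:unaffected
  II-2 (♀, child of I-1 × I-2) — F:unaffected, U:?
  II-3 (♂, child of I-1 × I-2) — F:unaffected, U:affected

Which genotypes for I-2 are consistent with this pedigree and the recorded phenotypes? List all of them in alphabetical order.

I-2 ∈ {FF Uu, Ff Uu}

F/I-1 un ·: FF|Ff
F/I-2 un ·: FF|Ff
F/II-1 ? I-1×I-2: FF|Ff|ff
F/II-2 un I-1×I-2: FF|Ff
F/II-3 un I-1×I-2: FF|Ff
⇒ F over [I-1,I-2,II-1,II-2,II-3]: 29 consistent
U/I-1 ? ·: Uu|uu
U/I-2 un ·: Uu
U/II-1 un I-1×I-2: UU|Uu
U/II-2 ? I-1×I-2: UU|Uu|uu
U/II-3 aff I-1×I-2: uu
⇒ U over [I-1,I-2,II-1,II-2,II-3]: 8 consistent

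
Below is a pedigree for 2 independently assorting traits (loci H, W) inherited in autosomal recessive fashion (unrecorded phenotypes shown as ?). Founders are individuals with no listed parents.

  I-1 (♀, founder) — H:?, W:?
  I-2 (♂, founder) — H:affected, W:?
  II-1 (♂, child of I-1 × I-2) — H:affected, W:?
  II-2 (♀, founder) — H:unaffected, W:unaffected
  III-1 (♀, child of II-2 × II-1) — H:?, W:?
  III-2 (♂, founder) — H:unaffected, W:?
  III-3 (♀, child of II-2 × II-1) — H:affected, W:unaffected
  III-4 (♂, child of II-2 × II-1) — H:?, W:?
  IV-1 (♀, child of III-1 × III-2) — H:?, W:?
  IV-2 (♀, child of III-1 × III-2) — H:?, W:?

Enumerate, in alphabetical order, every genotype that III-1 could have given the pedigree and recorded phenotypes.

III-1 ∈ {Hh WW, Hh Ww, Hh ww, hh WW, hh Ww, hh ww}

H/I-1 ? ·: Hh|hh
H/I-2 aff ·: hh
H/II-1 aff I-1×I-2: hh
H/II-2 un ·: Hh
H/III-1 ? II-2×II-1: Hh|hh
H/III-2 un ·: HH|Hh
H/III-3 aff II-2×II-1: hh
H/III-4 ? II-2×II-1: Hh|hh
H/IV-1 ? III-1×III-2: HH|Hh|hh
H/IV-2 ? III-1×III-2: HH|Hh|hh
⇒ H over [I-1,I-2,II-1,II-2,III-1,III-2,III-3,III-4,IV-1,IV-2]: 72 consistent
W/I-1 ? ·: WW|Ww|ww
W/I-2 ? ·: WW|Ww|ww
W/II-1 ? I-1×I-2: WW|Ww|ww
W/II-2 un ·: WW|Ww
W/III-1 ? II-2×II-1: WW|Ww|ww
W/III-2 ? ·: WW|Ww|ww
W/III-3 un II-2×II-1: WW|Ww
W/III-4 ? II-2×II-1: WW|Ww|ww
W/IV-1 ? III-1×III-2: WW|Ww|ww
W/IV-2 ? III-1×III-2: WW|Ww|ww
⇒ W over [I-1,I-2,II-1,II-2,III-1,III-2,III-3,III-4,IV-1,IV-2]: 2506 consistent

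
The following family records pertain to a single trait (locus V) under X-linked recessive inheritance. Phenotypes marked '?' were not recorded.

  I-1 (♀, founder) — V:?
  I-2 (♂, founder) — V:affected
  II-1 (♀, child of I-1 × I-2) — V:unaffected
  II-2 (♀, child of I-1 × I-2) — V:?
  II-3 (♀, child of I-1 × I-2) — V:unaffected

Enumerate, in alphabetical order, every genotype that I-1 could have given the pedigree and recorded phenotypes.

I-1 ∈ {X^VX^V, X^VX^v}

V/I-1 ? ·: X^VX^V|X^VX^v
V/I-2 aff ·: X^vY
V/II-1 un I-1×I-2: X^VX^v
V/II-2 ? I-1×I-2: X^VX^v|X^vX^v
V/II-3 un I-1×I-2: X^VX^v
⇒ V over [I-1,I-2,II-1,II-2,II-3]: 3 consistent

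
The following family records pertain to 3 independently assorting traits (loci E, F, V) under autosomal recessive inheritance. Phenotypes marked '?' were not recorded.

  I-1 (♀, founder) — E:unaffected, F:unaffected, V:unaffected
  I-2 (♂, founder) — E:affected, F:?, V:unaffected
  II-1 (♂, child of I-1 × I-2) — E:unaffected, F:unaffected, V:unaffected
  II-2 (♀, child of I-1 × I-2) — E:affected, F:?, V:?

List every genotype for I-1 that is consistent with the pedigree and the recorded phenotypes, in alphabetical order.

E/I-1 un ·: Ee
E/I-2 aff ·: ee
E/II-1 un I-1×I-2: Ee
E/II-2 aff I-1×I-2: ee
⇒ E over [I-1,I-2,II-1,II-2]: 1 consistent
F/I-1 un ·: FF|Ff
F/I-2 ? ·: FF|Ff|ff
F/II-1 un I-1×I-2: FF|Ff
F/II-2 ? I-1×I-2: FF|Ff|ff
⇒ F over [I-1,I-2,II-1,II-2]: 18 consistent
V/I-1 un ·: VV|Vv
V/I-2 un ·: VV|Vv
V/II-1 un I-1×I-2: VV|Vv
V/II-2 ? I-1×I-2: VV|Vv|vv
⇒ V over [I-1,I-2,II-1,II-2]: 15 consistent

I-1 ∈ {Ee FF VV, Ee FF Vv, Ee Ff VV, Ee Ff Vv}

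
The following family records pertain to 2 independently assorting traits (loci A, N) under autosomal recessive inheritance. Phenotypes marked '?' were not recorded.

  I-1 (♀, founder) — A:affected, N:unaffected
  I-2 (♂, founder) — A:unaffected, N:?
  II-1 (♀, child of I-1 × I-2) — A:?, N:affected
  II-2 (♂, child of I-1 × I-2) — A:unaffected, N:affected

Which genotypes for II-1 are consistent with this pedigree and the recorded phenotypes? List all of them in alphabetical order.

II-1 ∈ {Aa nn, aa nn}

A/I-1 aff ·: aa
A/I-2 un ·: AA|Aa
A/II-1 ? I-1×I-2: Aa|aa
A/II-2 un I-1×I-2: Aa
⇒ A over [I-1,I-2,II-1,II-2]: 3 consistent
N/I-1 un ·: Nn
N/I-2 ? ·: Nn|nn
N/II-1 aff I-1×I-2: nn
N/II-2 aff I-1×I-2: nn
⇒ N over [I-1,I-2,II-1,II-2]: 2 consistent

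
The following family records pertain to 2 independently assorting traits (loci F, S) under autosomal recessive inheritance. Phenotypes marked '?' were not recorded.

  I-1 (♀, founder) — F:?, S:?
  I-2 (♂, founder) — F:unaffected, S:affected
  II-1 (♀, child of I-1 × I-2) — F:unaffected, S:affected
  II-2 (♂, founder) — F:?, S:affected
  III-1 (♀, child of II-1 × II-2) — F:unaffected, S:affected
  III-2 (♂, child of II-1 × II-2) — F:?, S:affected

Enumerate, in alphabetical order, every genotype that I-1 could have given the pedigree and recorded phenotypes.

F/I-1 ? ·: FF|Ff|ff
F/I-2 un ·: FF|Ff
F/II-1 un I-1×I-2: FF|Ff
F/II-2 ? ·: FF|Ff|ff
F/III-1 un II-1×II-2: FF|Ff
F/III-2 ? II-1×II-2: FF|Ff|ff
⇒ F over [I-1,I-2,II-1,II-2,III-1,III-2]: 84 consistent
S/I-1 ? ·: Ss|ss
S/I-2 aff ·: ss
S/II-1 aff I-1×I-2: ss
S/II-2 aff ·: ss
S/III-1 aff II-1×II-2: ss
S/III-2 aff II-1×II-2: ss
⇒ S over [I-1,I-2,II-1,II-2,III-1,III-2]: 2 consistent

I-1 ∈ {FF Ss, FF ss, Ff Ss, Ff ss, ff Ss, ff ss}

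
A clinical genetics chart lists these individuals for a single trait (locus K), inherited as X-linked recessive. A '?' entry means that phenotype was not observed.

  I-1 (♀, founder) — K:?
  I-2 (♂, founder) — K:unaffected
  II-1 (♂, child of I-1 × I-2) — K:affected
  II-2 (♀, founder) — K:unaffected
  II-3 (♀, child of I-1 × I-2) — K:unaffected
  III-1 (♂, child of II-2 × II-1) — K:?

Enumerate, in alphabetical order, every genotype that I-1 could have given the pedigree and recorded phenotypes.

I-1 ∈ {X^KX^k, X^kX^k}

K/I-1 ? ·: X^KX^k|X^kX^k
K/I-2 un ·: X^KY
K/II-1 aff I-1×I-2: X^kY
K/II-2 un ·: X^KX^K|X^KX^k
K/II-3 un I-1×I-2: X^KX^K|X^KX^k
K/III-1 ? II-2×II-1: X^KY|X^kY
⇒ K over [I-1,I-2,II-1,II-2,II-3,III-1]: 9 consistent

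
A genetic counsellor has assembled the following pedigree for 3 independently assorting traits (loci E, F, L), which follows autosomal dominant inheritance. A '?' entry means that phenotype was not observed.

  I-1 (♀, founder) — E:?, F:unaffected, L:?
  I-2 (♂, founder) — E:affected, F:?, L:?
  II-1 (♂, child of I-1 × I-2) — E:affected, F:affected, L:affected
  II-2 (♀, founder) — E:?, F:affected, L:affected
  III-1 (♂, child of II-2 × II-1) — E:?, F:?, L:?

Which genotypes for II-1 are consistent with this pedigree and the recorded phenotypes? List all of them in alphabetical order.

II-1 ∈ {EE Ff LL, EE Ff Ll, Ee Ff LL, Ee Ff Ll}

E/I-1 ? ·: ee|Ee|EE
E/I-2 aff ·: Ee|EE
E/II-1 aff I-1×I-2: Ee|EE
E/II-2 ? ·: ee|Ee|EE
E/III-1 ? II-2×II-1: ee|Ee|EE
⇒ E over [I-1,I-2,II-1,II-2,III-1]: 51 consistent
F/I-1 un ·: ff
F/I-2 ? ·: Ff|FF
F/II-1 aff I-1×I-2: Ff
F/II-2 aff ·: Ff|FF
F/III-1 ? II-2×II-1: ff|Ff|FF
⇒ F over [I-1,I-2,II-1,II-2,III-1]: 10 consistent
L/I-1 ? ·: ll|Ll|LL
L/I-2 ? ·: ll|Ll|LL
L/II-1 aff I-1×I-2: Ll|LL
L/II-2 aff ·: Ll|LL
L/III-1 ? II-2×II-1: ll|Ll|LL
⇒ L over [I-1,I-2,II-1,II-2,III-1]: 47 consistent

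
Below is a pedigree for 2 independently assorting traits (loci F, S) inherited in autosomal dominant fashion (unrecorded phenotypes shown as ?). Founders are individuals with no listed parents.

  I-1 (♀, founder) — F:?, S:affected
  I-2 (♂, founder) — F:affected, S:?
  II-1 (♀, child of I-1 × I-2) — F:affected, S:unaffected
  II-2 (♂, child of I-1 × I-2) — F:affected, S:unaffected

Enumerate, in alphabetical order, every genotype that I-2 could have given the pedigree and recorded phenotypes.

F/I-1 ? ·: ff|Ff|FF
F/I-2 aff ·: Ff|FF
F/II-1 aff I-1×I-2: Ff|FF
F/II-2 aff I-1×I-2: Ff|FF
⇒ F over [I-1,I-2,II-1,II-2]: 15 consistent
S/I-1 aff ·: Ss
S/I-2 ? ·: ss|Ss
S/II-1 un I-1×I-2: ss
S/II-2 un I-1×I-2: ss
⇒ S over [I-1,I-2,II-1,II-2]: 2 consistent

I-2 ∈ {FF Ss, FF ss, Ff Ss, Ff ss}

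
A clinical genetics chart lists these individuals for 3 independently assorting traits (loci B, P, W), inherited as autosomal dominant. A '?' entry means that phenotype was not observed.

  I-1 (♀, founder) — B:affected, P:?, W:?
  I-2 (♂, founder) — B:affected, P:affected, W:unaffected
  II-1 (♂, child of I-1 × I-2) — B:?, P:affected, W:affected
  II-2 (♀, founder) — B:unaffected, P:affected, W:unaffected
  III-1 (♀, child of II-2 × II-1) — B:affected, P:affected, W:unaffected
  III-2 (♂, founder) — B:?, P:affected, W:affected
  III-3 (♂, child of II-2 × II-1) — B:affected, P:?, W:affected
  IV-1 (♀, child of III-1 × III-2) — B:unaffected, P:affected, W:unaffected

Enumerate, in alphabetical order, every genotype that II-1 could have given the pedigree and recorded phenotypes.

II-1 ∈ {BB PP Ww, BB Pp Ww, Bb PP Ww, Bb Pp Ww}

B/I-1 aff ·: Bb|BB
B/I-2 aff ·: Bb|BB
B/II-1 ? I-1×I-2: Bb|BB
B/II-2 un ·: bb
B/III-1 aff II-2×II-1: Bb
B/III-2 ? ·: bb|Bb
B/III-3 aff II-2×II-1: Bb
B/IV-1 un III-1×III-2: bb
⇒ B over [I-1,I-2,II-1,II-2,III-1,III-2,III-3,IV-1]: 14 consistent
P/I-1 ? ·: pp|Pp|PP
P/I-2 aff ·: Pp|PP
P/II-1 aff I-1×I-2: Pp|PP
P/II-2 aff ·: Pp|PP
P/III-1 aff II-2×II-1: Pp|PP
P/III-2 aff ·: Pp|PP
P/III-3 ? II-2×II-1: pp|Pp|PP
P/IV-1 aff III-1×III-2: Pp|PP
⇒ P over [I-1,I-2,II-1,II-2,III-1,III-2,III-3,IV-1]: 243 consistent
W/I-1 ? ·: Ww|WW
W/I-2 un ·: ww
W/II-1 aff I-1×I-2: Ww
W/II-2 un ·: ww
W/III-1 un II-2×II-1: ww
W/III-2 aff ·: Ww
W/III-3 aff II-2×II-1: Ww
W/IV-1 un III-1×III-2: ww
⇒ W over [I-1,I-2,II-1,II-2,III-1,III-2,III-3,IV-1]: 2 consistent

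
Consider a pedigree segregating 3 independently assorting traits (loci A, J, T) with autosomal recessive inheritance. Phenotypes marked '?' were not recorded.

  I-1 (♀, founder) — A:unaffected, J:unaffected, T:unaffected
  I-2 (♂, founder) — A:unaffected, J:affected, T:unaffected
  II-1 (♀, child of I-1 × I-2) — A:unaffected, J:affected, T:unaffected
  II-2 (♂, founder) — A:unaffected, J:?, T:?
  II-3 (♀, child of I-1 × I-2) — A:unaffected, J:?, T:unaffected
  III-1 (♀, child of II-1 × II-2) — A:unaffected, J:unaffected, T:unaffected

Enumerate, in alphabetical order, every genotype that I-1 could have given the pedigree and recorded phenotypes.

I-1 ∈ {AA Jj TT, AA Jj Tt, Aa Jj TT, Aa Jj Tt}

A/I-1 un ·: AA|Aa
A/I-2 un ·: AA|Aa
A/II-1 un I-1×I-2: AA|Aa
A/II-2 un ·: AA|Aa
A/II-3 un I-1×I-2: AA|Aa
A/III-1 un II-1×II-2: AA|Aa
⇒ A over [I-1,I-2,II-1,II-2,II-3,III-1]: 45 consistent
J/I-1 un ·: Jj
J/I-2 aff ·: jj
J/II-1 aff I-1×I-2: jj
J/II-2 ? ·: JJ|Jj
J/II-3 ? I-1×I-2: Jj|jj
J/III-1 un II-1×II-2: Jj
⇒ J over [I-1,I-2,II-1,II-2,II-3,III-1]: 4 consistent
T/I-1 un ·: TT|Tt
T/I-2 un ·: TT|Tt
T/II-1 un I-1×I-2: TT|Tt
T/II-2 ? ·: TT|Tt|tt
T/II-3 un I-1×I-2: TT|Tt
T/III-1 un II-1×II-2: TT|Tt
⇒ T over [I-1,I-2,II-1,II-2,II-3,III-1]: 58 consistent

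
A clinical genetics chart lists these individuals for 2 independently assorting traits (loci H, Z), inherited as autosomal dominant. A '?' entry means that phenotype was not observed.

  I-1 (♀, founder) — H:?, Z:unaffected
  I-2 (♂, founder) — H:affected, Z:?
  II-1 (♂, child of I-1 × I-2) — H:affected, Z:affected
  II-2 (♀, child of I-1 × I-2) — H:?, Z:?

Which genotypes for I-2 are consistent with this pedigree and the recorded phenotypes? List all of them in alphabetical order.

I-2 ∈ {HH ZZ, HH Zz, Hh ZZ, Hh Zz}

H/I-1 ? ·: hh|Hh|HH
H/I-2 aff ·: Hh|HH
H/II-1 aff I-1×I-2: Hh|HH
H/II-2 ? I-1×I-2: hh|Hh|HH
⇒ H over [I-1,I-2,II-1,II-2]: 18 consistent
Z/I-1 un ·: zz
Z/I-2 ? ·: Zz|ZZ
Z/II-1 aff I-1×I-2: Zz
Z/II-2 ? I-1×I-2: zz|Zz
⇒ Z over [I-1,I-2,II-1,II-2]: 3 consistent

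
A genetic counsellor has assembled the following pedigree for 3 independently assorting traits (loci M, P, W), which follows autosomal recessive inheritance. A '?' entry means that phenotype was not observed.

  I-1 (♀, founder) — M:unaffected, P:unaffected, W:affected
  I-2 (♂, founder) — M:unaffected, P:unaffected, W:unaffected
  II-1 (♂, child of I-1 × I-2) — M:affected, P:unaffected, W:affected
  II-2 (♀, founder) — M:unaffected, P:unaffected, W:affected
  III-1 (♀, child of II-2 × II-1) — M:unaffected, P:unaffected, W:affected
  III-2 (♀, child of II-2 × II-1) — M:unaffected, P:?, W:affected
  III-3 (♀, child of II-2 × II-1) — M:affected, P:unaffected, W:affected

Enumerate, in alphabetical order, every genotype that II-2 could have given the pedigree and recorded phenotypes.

M/I-1 un ·: Mm
M/I-2 un ·: Mm
M/II-1 aff I-1×I-2: mm
M/II-2 un ·: Mm
M/III-1 un II-2×II-1: Mm
M/III-2 un II-2×II-1: Mm
M/III-3 aff II-2×II-1: mm
⇒ M over [I-1,I-2,II-1,II-2,III-1,III-2,III-3]: 1 consistent
P/I-1 un ·: PP|Pp
P/I-2 un ·: PP|Pp
P/II-1 un I-1×I-2: PP|Pp
P/II-2 un ·: PP|Pp
P/III-1 un II-2×II-1: PP|Pp
P/III-2 ? II-2×II-1: PP|Pp|pp
P/III-3 un II-2×II-1: PP|Pp
⇒ P over [I-1,I-2,II-1,II-2,III-1,III-2,III-3]: 96 consistent
W/I-1 aff ·: ww
W/I-2 un ·: Ww
W/II-1 aff I-1×I-2: ww
W/II-2 aff ·: ww
W/III-1 aff II-2×II-1: ww
W/III-2 aff II-2×II-1: ww
W/III-3 aff II-2×II-1: ww
⇒ W over [I-1,I-2,II-1,II-2,III-1,III-2,III-3]: 1 consistent

II-2 ∈ {Mm PP ww, Mm Pp ww}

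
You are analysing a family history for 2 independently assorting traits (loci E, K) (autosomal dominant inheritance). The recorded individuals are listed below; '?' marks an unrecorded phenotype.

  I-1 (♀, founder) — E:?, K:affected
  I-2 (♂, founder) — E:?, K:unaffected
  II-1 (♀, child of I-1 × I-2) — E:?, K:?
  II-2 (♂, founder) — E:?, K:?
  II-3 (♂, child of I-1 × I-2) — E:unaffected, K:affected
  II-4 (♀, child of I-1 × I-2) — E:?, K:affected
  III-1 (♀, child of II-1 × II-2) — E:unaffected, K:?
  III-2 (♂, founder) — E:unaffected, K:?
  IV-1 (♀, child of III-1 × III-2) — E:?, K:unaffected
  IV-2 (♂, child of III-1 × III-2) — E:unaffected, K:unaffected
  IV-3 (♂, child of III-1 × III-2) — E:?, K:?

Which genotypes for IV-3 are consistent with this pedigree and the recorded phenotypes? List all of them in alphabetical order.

E/I-1 ? ·: ee|Ee
E/I-2 ? ·: ee|Ee
E/II-1 ? I-1×I-2: ee|Ee
E/II-2 ? ·: ee|Ee
E/II-3 un I-1×I-2: ee
E/II-4 ? I-1×I-2: ee|Ee|EE
E/III-1 un II-1×II-2: ee
E/III-2 un ·: ee
E/IV-1 ? III-1×III-2: ee
E/IV-2 un III-1×III-2: ee
E/IV-3 ? III-1×III-2: ee
⇒ E over [I-1,I-2,II-1,II-2,II-3,II-4,III-1,III-2,IV-1,IV-2,IV-3]: 30 consistent
K/I-1 aff ·: Kk|KK
K/I-2 un ·: kk
K/II-1 ? I-1×I-2: kk|Kk
K/II-2 ? ·: kk|Kk|KK
K/II-3 aff I-1×I-2: Kk
K/II-4 aff I-1×I-2: Kk
K/III-1 ? II-1×II-2: kk|Kk
K/III-2 ? ·: kk|Kk
K/IV-1 un III-1×III-2: kk
K/IV-2 un III-1×III-2: kk
K/IV-3 ? III-1×III-2: kk|Kk|KK
⇒ K over [I-1,I-2,II-1,II-2,II-3,II-4,III-1,III-2,IV-1,IV-2,IV-3]: 58 consistent

IV-3 ∈ {ee KK, ee Kk, ee kk}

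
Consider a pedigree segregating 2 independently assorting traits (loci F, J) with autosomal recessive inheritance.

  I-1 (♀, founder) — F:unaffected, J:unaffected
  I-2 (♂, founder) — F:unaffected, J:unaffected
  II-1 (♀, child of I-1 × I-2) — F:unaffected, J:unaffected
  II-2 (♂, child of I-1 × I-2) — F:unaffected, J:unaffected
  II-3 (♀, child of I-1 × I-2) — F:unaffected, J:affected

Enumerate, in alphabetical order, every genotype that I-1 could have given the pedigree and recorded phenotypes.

F/I-1 un ·: FF|Ff
F/I-2 un ·: FF|Ff
F/II-1 un I-1×I-2: FF|Ff
F/II-2 un I-1×I-2: FF|Ff
F/II-3 un I-1×I-2: FF|Ff
⇒ F over [I-1,I-2,II-1,II-2,II-3]: 25 consistent
J/I-1 un ·: Jj
J/I-2 un ·: Jj
J/II-1 un I-1×I-2: JJ|Jj
J/II-2 un I-1×I-2: JJ|Jj
J/II-3 aff I-1×I-2: jj
⇒ J over [I-1,I-2,II-1,II-2,II-3]: 4 consistent

I-1 ∈ {FF Jj, Ff Jj}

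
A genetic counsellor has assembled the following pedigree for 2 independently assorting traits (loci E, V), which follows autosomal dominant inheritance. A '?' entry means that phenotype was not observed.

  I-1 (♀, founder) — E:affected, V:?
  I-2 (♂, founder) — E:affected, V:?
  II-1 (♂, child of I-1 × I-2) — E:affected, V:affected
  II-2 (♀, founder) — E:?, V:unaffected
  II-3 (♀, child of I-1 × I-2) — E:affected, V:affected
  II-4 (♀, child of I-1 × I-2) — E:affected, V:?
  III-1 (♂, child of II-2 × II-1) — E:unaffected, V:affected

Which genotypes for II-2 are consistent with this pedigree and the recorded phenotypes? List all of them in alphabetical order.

II-2 ∈ {Ee vv, ee vv}

E/I-1 aff ·: Ee|EE
E/I-2 aff ·: Ee|EE
E/II-1 aff I-1×I-2: Ee
E/II-2 ? ·: ee|Ee
E/II-3 aff I-1×I-2: Ee|EE
E/II-4 aff I-1×I-2: Ee|EE
E/III-1 un II-2×II-1: ee
⇒ E over [I-1,I-2,II-1,II-2,II-3,II-4,III-1]: 24 consistent
V/I-1 ? ·: vv|Vv|VV
V/I-2 ? ·: vv|Vv|VV
V/II-1 aff I-1×I-2: Vv|VV
V/II-2 un ·: vv
V/II-3 aff I-1×I-2: Vv|VV
V/II-4 ? I-1×I-2: vv|Vv|VV
V/III-1 aff II-2×II-1: Vv
⇒ V over [I-1,I-2,II-1,II-2,II-3,II-4,III-1]: 35 consistent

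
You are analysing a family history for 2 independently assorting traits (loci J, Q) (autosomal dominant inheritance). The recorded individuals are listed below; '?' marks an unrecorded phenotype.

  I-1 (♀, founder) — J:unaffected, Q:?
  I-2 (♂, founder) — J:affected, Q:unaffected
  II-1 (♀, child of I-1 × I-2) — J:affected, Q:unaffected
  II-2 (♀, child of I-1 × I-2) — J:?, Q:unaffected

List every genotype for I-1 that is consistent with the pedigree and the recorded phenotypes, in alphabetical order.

J/I-1 un ·: jj
J/I-2 aff ·: Jj|JJ
J/II-1 aff I-1×I-2: Jj
J/II-2 ? I-1×I-2: jj|Jj
⇒ J over [I-1,I-2,II-1,II-2]: 3 consistent
Q/I-1 ? ·: qq|Qq
Q/I-2 un ·: qq
Q/II-1 un I-1×I-2: qq
Q/II-2 un I-1×I-2: qq
⇒ Q over [I-1,I-2,II-1,II-2]: 2 consistent

I-1 ∈ {jj Qq, jj qq}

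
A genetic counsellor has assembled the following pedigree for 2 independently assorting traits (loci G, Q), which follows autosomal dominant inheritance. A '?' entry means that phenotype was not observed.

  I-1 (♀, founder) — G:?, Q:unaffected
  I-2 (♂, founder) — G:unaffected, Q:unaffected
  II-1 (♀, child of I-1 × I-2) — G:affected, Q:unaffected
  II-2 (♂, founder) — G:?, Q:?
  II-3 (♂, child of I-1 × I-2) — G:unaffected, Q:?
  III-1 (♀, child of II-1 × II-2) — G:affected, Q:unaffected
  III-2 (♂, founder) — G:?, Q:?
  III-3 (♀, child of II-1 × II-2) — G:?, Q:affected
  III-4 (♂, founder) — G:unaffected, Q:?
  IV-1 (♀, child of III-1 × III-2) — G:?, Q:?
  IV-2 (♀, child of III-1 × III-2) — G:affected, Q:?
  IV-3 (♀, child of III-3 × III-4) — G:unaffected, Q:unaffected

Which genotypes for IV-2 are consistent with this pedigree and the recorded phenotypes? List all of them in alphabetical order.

G/I-1 ? ·: Gg
G/I-2 un ·: gg
G/II-1 aff I-1×I-2: Gg
G/II-2 ? ·: gg|Gg|GG
G/II-3 un I-1×I-2: gg
G/III-1 aff II-1×II-2: Gg|GG
G/III-2 ? ·: gg|Gg|GG
G/III-3 ? II-1×II-2: gg|Gg
G/III-4 un ·: gg
G/IV-1 ? III-1×III-2: gg|Gg|GG
G/IV-2 aff III-1×III-2: Gg|GG
G/IV-3 un III-3×III-4: gg
⇒ G over [I-1,I-2,II-1,II-2,II-3,III-1,III-2,III-3,III-4,IV-1,IV-2,IV-3]: 78 consistent
Q/I-1 un ·: qq
Q/I-2 un ·: qq
Q/II-1 un I-1×I-2: qq
Q/II-2 ? ·: Qq
Q/II-3 ? I-1×I-2: qq
Q/III-1 un II-1×II-2: qq
Q/III-2 ? ·: qq|Qq|QQ
Q/III-3 aff II-1×II-2: Qq
Q/III-4 ? ·: qq|Qq
Q/IV-1 ? III-1×III-2: qq|Qq
Q/IV-2 ? III-1×III-2: qq|Qq
Q/IV-3 un III-3×III-4: qq
⇒ Q over [I-1,I-2,II-1,II-2,II-3,III-1,III-2,III-3,III-4,IV-1,IV-2,IV-3]: 12 consistent

IV-2 ∈ {GG Qq, GG qq, Gg Qq, Gg qq}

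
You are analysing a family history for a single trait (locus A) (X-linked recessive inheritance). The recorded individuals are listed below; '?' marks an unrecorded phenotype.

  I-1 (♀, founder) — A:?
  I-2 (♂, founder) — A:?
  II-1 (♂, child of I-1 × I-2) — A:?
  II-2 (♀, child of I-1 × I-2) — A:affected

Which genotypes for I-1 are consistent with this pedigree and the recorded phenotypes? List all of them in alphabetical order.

I-1 ∈ {X^AX^a, X^aX^a}

A/I-1 ? ·: X^AX^a|X^aX^a
A/I-2 ? ·: X^aY
A/II-1 ? I-1×I-2: X^AY|X^aY
A/II-2 aff I-1×I-2: X^aX^a
⇒ A over [I-1,I-2,II-1,II-2]: 3 consistent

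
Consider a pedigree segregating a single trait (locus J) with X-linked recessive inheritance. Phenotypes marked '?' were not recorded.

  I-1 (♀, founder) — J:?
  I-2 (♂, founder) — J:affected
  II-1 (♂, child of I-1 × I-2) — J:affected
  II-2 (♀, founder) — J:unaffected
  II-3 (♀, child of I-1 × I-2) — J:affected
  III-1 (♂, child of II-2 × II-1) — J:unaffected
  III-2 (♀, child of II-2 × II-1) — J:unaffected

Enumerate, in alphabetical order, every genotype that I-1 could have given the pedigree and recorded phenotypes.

J/I-1 ? ·: X^JX^j|X^jX^j
J/I-2 aff ·: X^jY
J/II-1 aff I-1×I-2: X^jY
J/II-2 un ·: X^JX^J|X^JX^j
J/II-3 aff I-1×I-2: X^jX^j
J/III-1 un II-2×II-1: X^JY
J/III-2 un II-2×II-1: X^JX^j
⇒ J over [I-1,I-2,II-1,II-2,II-3,III-1,III-2]: 4 consistent

I-1 ∈ {X^JX^j, X^jX^j}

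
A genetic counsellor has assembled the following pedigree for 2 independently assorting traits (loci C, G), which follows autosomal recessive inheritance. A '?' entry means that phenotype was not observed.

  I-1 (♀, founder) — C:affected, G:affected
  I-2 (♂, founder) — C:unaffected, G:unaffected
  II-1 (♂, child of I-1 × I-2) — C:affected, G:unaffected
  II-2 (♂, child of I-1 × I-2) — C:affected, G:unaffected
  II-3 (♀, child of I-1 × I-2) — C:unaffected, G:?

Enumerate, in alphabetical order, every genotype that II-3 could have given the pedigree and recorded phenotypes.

II-3 ∈ {Cc Gg, Cc gg}

C/I-1 aff ·: cc
C/I-2 un ·: Cc
C/II-1 aff I-1×I-2: cc
C/II-2 aff I-1×I-2: cc
C/II-3 un I-1×I-2: Cc
⇒ C over [I-1,I-2,II-1,II-2,II-3]: 1 consistent
G/I-1 aff ·: gg
G/I-2 un ·: GG|Gg
G/II-1 un I-1×I-2: Gg
G/II-2 un I-1×I-2: Gg
G/II-3 ? I-1×I-2: Gg|gg
⇒ G over [I-1,I-2,II-1,II-2,II-3]: 3 consistent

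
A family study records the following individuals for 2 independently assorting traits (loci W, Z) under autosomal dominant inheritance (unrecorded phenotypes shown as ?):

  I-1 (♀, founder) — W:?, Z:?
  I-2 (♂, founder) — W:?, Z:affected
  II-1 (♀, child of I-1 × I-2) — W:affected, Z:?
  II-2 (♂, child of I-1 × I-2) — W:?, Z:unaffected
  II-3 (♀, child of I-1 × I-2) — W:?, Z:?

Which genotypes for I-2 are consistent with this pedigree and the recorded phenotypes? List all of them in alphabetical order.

W/I-1 ? ·: ww|Ww|WW
W/I-2 ? ·: ww|Ww|WW
W/II-1 aff I-1×I-2: Ww|WW
W/II-2 ? I-1×I-2: ww|Ww|WW
W/II-3 ? I-1×I-2: ww|Ww|WW
⇒ W over [I-1,I-2,II-1,II-2,II-3]: 45 consistent
Z/I-1 ? ·: zz|Zz
Z/I-2 aff ·: Zz
Z/II-1 ? I-1×I-2: zz|Zz|ZZ
Z/II-2 un I-1×I-2: zz
Z/II-3 ? I-1×I-2: zz|Zz|ZZ
⇒ Z over [I-1,I-2,II-1,II-2,II-3]: 13 consistent

I-2 ∈ {WW Zz, Ww Zz, ww Zz}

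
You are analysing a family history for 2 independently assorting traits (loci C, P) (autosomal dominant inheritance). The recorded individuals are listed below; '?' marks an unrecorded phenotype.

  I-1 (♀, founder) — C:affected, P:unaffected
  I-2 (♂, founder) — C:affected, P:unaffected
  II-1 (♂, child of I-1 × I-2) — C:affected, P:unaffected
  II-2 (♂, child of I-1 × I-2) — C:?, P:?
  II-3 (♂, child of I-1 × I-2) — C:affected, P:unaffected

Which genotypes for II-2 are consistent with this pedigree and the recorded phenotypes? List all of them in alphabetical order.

C/I-1 aff ·: Cc|CC
C/I-2 aff ·: Cc|CC
C/II-1 aff I-1×I-2: Cc|CC
C/II-2 ? I-1×I-2: cc|Cc|CC
C/II-3 aff I-1×I-2: Cc|CC
⇒ C over [I-1,I-2,II-1,II-2,II-3]: 29 consistent
P/I-1 un ·: pp
P/I-2 un ·: pp
P/II-1 un I-1×I-2: pp
P/II-2 ? I-1×I-2: pp
P/II-3 un I-1×I-2: pp
⇒ P over [I-1,I-2,II-1,II-2,II-3]: 1 consistent

II-2 ∈ {CC pp, Cc pp, cc pp}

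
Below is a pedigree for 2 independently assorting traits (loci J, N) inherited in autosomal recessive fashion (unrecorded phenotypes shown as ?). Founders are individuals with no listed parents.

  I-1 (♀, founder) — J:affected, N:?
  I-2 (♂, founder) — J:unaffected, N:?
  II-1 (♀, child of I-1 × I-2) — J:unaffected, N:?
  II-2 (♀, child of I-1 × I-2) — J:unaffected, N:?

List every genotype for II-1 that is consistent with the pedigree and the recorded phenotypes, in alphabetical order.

II-1 ∈ {Jj NN, Jj Nn, Jj nn}

J/I-1 aff ·: jj
J/I-2 un ·: JJ|Jj
J/II-1 un I-1×I-2: Jj
J/II-2 un I-1×I-2: Jj
⇒ J over [I-1,I-2,II-1,II-2]: 2 consistent
N/I-1 ? ·: NN|Nn|nn
N/I-2 ? ·: NN|Nn|nn
N/II-1 ? I-1×I-2: NN|Nn|nn
N/II-2 ? I-1×I-2: NN|Nn|nn
⇒ N over [I-1,I-2,II-1,II-2]: 29 consistent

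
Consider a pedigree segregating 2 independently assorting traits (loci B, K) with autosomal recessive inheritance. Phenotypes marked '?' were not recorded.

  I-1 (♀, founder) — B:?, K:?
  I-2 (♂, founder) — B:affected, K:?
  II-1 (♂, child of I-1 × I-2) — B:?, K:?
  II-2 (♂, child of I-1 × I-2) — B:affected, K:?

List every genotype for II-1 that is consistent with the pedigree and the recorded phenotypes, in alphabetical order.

II-1 ∈ {Bb KK, Bb Kk, Bb kk, bb KK, bb Kk, bb kk}

B/I-1 ? ·: Bb|bb
B/I-2 aff ·: bb
B/II-1 ? I-1×I-2: Bb|bb
B/II-2 aff I-1×I-2: bb
⇒ B over [I-1,I-2,II-1,II-2]: 3 consistent
K/I-1 ? ·: KK|Kk|kk
K/I-2 ? ·: KK|Kk|kk
K/II-1 ? I-1×I-2: KK|Kk|kk
K/II-2 ? I-1×I-2: KK|Kk|kk
⇒ K over [I-1,I-2,II-1,II-2]: 29 consistent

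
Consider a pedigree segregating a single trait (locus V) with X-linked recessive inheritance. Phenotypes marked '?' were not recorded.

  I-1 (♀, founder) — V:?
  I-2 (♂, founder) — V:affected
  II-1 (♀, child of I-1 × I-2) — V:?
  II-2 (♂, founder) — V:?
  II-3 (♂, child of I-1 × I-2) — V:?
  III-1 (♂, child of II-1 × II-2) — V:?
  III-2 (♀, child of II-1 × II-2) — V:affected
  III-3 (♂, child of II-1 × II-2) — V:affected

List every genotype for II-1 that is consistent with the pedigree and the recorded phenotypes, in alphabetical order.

V/I-1 ? ·: X^VX^V|X^VX^v|X^vX^v
V/I-2 aff ·: X^vY
V/II-1 ? I-1×I-2: X^VX^v|X^vX^v
V/II-2 ? ·: X^vY
V/II-3 ? I-1×I-2: X^VY|X^vY
V/III-1 ? II-1×II-2: X^VY|X^vY
V/III-2 aff II-1×II-2: X^vX^v
V/III-3 aff II-1×II-2: X^vY
⇒ V over [I-1,I-2,II-1,II-2,II-3,III-1,III-2,III-3]: 9 consistent

II-1 ∈ {X^VX^v, X^vX^v}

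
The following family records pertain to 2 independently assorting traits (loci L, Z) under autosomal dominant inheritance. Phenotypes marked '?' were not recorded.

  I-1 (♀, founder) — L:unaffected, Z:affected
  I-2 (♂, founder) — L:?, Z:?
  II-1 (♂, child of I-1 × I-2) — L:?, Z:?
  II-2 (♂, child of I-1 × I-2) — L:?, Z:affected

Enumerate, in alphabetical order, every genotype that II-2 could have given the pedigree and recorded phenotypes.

L/I-1 un ·: ll
L/I-2 ? ·: ll|Ll|LL
L/II-1 ? I-1×I-2: ll|Ll
L/II-2 ? I-1×I-2: ll|Ll
⇒ L over [I-1,I-2,II-1,II-2]: 6 consistent
Z/I-1 aff ·: Zz|ZZ
Z/I-2 ? ·: zz|Zz|ZZ
Z/II-1 ? I-1×I-2: zz|Zz|ZZ
Z/II-2 aff I-1×I-2: Zz|ZZ
⇒ Z over [I-1,I-2,II-1,II-2]: 18 consistent

II-2 ∈ {Ll ZZ, Ll Zz, ll ZZ, ll Zz}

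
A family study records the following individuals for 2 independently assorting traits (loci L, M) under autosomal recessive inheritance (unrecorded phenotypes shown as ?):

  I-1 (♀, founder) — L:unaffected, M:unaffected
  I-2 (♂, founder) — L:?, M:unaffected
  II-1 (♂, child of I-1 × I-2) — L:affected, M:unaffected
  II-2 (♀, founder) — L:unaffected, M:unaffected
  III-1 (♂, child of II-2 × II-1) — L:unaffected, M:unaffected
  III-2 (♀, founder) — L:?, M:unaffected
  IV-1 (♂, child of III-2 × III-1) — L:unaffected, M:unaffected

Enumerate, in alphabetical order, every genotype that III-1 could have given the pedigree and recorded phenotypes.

L/I-1 un ·: Ll
L/I-2 ? ·: Ll|ll
L/II-1 aff I-1×I-2: ll
L/II-2 un ·: LL|Ll
L/III-1 un II-2×II-1: Ll
L/III-2 ? ·: LL|Ll|ll
L/IV-1 un III-2×III-1: LL|Ll
⇒ L over [I-1,I-2,II-1,II-2,III-1,III-2,IV-1]: 20 consistent
M/I-1 un ·: MM|Mm
M/I-2 un ·: MM|Mm
M/II-1 un I-1×I-2: MM|Mm
M/II-2 un ·: MM|Mm
M/III-1 un II-2×II-1: MM|Mm
M/III-2 un ·: MM|Mm
M/IV-1 un III-2×III-1: MM|Mm
⇒ M over [I-1,I-2,II-1,II-2,III-1,III-2,IV-1]: 82 consistent

III-1 ∈ {Ll MM, Ll Mm}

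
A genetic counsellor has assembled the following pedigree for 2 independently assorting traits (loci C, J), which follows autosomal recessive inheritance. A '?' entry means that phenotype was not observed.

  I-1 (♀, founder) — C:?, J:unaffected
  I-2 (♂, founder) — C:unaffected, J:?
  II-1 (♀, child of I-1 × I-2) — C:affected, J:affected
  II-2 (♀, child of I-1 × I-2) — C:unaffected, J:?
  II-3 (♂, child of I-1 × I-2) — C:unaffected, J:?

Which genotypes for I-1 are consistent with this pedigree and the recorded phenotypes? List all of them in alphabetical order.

C/I-1 ? ·: Cc|cc
C/I-2 un ·: Cc
C/II-1 aff I-1×I-2: cc
C/II-2 un I-1×I-2: CC|Cc
C/II-3 un I-1×I-2: CC|Cc
⇒ C over [I-1,I-2,II-1,II-2,II-3]: 5 consistent
J/I-1 un ·: Jj
J/I-2 ? ·: Jj|jj
J/II-1 aff I-1×I-2: jj
J/II-2 ? I-1×I-2: JJ|Jj|jj
J/II-3 ? I-1×I-2: JJ|Jj|jj
⇒ J over [I-1,I-2,II-1,II-2,II-3]: 13 consistent

I-1 ∈ {Cc Jj, cc Jj}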